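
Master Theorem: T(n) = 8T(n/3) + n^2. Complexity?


a=8, b=3, c=2. log_3(8)=1.893 < c=2. Case 3: O(n^c) = O(n^2)
Complexity: O(n^2)


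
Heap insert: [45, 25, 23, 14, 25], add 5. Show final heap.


Append 5: [45, 25, 23, 14, 25, 5]
Bubble up: no swaps needed
Result: [45, 25, 23, 14, 25, 5]


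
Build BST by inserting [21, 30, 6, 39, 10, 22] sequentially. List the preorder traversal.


Root = 21; build tree by BST insertion.
Preorder traversal: [21, 6, 10, 30, 22, 39]


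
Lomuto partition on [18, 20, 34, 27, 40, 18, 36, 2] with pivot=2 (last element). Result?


Elements <= 2 go left of pivot.
Result: [2, 20, 34, 27, 40, 18, 36, 18], pivot at index 0


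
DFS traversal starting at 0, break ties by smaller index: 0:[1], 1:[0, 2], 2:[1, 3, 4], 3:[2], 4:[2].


DFS stack-based: start with [0]
Visit order: [0, 1, 2, 3, 4]


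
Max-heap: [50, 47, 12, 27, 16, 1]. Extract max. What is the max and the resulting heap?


Max = 50
Replace root with last, heapify down
Resulting heap: [47, 27, 12, 1, 16]


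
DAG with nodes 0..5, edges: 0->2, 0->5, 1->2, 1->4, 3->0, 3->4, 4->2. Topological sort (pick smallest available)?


Kahn's algorithm, process smallest node first
Order: [1, 3, 0, 4, 2, 5]


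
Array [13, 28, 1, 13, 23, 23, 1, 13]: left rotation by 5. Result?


Left rotate by 5: [23, 1, 13, 13, 28, 1, 13, 23]


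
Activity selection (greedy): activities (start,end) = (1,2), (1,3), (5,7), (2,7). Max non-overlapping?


Greedy: pick earliest-ending, then skip overlaps.
Selected (2 activities): [(1, 2), (5, 7)]


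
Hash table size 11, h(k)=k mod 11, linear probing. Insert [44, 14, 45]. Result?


Insertions: 44->slot 0; 14->slot 3; 45->slot 1
Table: [44, 45, None, 14, None, None, None, None, None, None, None]


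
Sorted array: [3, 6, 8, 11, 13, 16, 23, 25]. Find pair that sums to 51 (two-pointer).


Two pointers: lo=0, hi=7
No pair sums to 51


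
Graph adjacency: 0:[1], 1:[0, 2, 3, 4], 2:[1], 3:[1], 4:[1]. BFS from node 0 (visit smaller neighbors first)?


BFS queue: start with [0]
Visit order: [0, 1, 2, 3, 4]


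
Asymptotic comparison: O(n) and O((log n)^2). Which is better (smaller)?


polylogarithmic grows slower than linear
O((log n)^2) is asymptotically smaller; O(n) grows faster


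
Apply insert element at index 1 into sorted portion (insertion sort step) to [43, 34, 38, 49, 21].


After one pass: [34, 43, 38, 49, 21]


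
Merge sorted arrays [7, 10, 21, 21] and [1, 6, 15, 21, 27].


Compare heads, take smaller each step.
Merged: [1, 6, 7, 10, 15, 21, 21, 21, 27]


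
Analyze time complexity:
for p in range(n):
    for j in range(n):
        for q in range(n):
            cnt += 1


Per nesting level: O(n) * O(n) * O(n) = O(n^3)
Complexity: O(n^3)


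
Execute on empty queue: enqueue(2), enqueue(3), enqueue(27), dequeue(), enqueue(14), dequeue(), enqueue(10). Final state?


enqueue(2) -> [2]
enqueue(3) -> [2, 3]
enqueue(27) -> [2, 3, 27]
dequeue() returns 2 -> [3, 27]
enqueue(14) -> [3, 27, 14]
dequeue() returns 3 -> [27, 14]
enqueue(10) -> [27, 14, 10]
Final queue (front to back): [27, 14, 10]


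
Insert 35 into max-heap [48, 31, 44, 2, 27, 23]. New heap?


Append 35: [48, 31, 44, 2, 27, 23, 35]
Bubble up: no swaps needed
Result: [48, 31, 44, 2, 27, 23, 35]


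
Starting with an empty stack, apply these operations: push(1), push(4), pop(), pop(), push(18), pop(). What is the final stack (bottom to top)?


push(1) -> [1]
push(4) -> [1, 4]
pop() returns 4 -> [1]
pop() returns 1 -> []
push(18) -> [18]
pop() returns 18 -> []
Final stack (bottom to top): []


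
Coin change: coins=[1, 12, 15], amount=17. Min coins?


dp[0]=0; dp[i]=1+min(dp[i-c] for c in coins)
...dp[12]=1, dp[13]=2, dp[14]=3, dp[15]=1, dp[16]=2, dp[17]=3
Minimum coins for 17 = 3


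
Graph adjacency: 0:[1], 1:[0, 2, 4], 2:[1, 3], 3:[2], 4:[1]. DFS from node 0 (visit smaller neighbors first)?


DFS stack-based: start with [0]
Visit order: [0, 1, 2, 3, 4]


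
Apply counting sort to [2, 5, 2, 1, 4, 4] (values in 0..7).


Count array: [0, 1, 2, 0, 2, 1, 0, 0]
Reconstruct: [1, 2, 2, 4, 4, 5]


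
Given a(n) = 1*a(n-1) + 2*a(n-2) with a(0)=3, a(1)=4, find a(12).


Build bottom-up:
...a(10)=2390, a(11)=4778, a(12)=1*4778+2*2390=9558


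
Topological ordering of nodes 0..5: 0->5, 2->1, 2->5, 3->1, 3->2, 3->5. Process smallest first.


Kahn's algorithm, process smallest node first
Order: [0, 3, 2, 1, 4, 5]


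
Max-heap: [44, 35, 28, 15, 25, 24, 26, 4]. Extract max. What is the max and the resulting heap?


Max = 44
Replace root with last, heapify down
Resulting heap: [35, 25, 28, 15, 4, 24, 26]


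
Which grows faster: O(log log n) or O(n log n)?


double-logarithmic grows slower than linearithmic
O(log log n) is asymptotically smaller; O(n log n) grows faster


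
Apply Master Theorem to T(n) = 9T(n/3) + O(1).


a=9, b=3, c=0. log_3(9)=2 > c=0. Case 1: O(n^log_b(a)) = O(n^2)
Complexity: O(n^2)


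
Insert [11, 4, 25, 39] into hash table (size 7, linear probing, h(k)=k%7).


Insertions: 11->slot 4; 4->slot 5; 25->slot 6; 39->slot 0
Table: [39, None, None, None, 11, 4, 25]


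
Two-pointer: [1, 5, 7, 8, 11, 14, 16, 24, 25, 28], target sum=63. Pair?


Two pointers: lo=0, hi=9
No pair sums to 63


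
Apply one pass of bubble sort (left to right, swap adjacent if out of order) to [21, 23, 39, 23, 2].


After one pass: [21, 23, 23, 2, 39]


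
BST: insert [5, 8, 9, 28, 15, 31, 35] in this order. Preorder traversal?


Root = 5; build tree by BST insertion.
Preorder traversal: [5, 8, 9, 28, 15, 31, 35]


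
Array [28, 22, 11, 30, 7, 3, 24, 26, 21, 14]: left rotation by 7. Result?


Left rotate by 7: [26, 21, 14, 28, 22, 11, 30, 7, 3, 24]


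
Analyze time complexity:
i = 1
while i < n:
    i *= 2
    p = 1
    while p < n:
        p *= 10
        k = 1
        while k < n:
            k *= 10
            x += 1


Per nesting level: O(log n) * O(log n) * O(log n) = O((log n)^3)
Complexity: O((log n)^3)


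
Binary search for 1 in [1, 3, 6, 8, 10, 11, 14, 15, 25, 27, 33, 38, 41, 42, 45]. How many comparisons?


Search for 1:
[0,14] mid=7 arr[7]=15
[0,6] mid=3 arr[3]=8
[0,2] mid=1 arr[1]=3
[0,0] mid=0 arr[0]=1
Total: 4 comparisons


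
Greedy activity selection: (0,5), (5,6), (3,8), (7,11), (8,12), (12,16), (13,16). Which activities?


Greedy: pick earliest-ending, then skip overlaps.
Selected (4 activities): [(0, 5), (5, 6), (7, 11), (12, 16)]


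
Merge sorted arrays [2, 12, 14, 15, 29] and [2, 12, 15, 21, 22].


Compare heads, take smaller each step.
Merged: [2, 2, 12, 12, 14, 15, 15, 21, 22, 29]


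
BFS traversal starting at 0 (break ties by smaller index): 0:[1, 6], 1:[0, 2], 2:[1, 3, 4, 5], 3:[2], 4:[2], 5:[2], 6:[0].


BFS queue: start with [0]
Visit order: [0, 1, 6, 2, 3, 4, 5]


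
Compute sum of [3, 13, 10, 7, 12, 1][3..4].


Prefix sums: [0, 3, 16, 26, 33, 45, 46]
Sum[3..4] = prefix[5] - prefix[3] = 45 - 26 = 19


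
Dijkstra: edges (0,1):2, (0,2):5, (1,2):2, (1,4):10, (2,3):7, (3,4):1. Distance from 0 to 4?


Dijkstra from 0:
Distances: {0: 0, 1: 2, 2: 4, 3: 11, 4: 12}
Shortest distance to 4 = 12, path = [0, 1, 4]


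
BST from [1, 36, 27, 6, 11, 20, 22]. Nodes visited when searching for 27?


BST root = 1
Search for 27: compare at each node
Path: [1, 36, 27]


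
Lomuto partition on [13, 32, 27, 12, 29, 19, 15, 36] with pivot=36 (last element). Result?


Elements <= 36 go left of pivot.
Result: [13, 32, 27, 12, 29, 19, 15, 36], pivot at index 7


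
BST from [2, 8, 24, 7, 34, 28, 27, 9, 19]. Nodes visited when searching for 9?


BST root = 2
Search for 9: compare at each node
Path: [2, 8, 24, 9]


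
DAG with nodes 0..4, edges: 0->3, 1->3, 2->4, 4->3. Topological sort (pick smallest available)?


Kahn's algorithm, process smallest node first
Order: [0, 1, 2, 4, 3]


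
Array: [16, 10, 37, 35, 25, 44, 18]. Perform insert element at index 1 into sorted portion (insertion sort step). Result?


After one pass: [10, 16, 37, 35, 25, 44, 18]


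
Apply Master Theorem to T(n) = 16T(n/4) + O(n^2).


a=16, b=4, c=2. log_4(16)=2 = c=2. Case 2: O(n^c log n) = O(n^2 log n)
Complexity: O(n^2 log n)


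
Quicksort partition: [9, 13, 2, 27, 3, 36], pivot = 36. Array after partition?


Elements <= 36 go left of pivot.
Result: [9, 13, 2, 27, 3, 36], pivot at index 5


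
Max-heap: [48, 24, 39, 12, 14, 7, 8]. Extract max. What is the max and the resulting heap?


Max = 48
Replace root with last, heapify down
Resulting heap: [39, 24, 8, 12, 14, 7]


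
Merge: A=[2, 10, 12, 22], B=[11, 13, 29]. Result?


Compare heads, take smaller each step.
Merged: [2, 10, 11, 12, 13, 22, 29]


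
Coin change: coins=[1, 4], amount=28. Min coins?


dp[0]=0; dp[i]=1+min(dp[i-c] for c in coins)
...dp[23]=8, dp[24]=6, dp[25]=7, dp[26]=8, dp[27]=9, dp[28]=7
Minimum coins for 28 = 7


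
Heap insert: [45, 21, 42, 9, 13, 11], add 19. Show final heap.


Append 19: [45, 21, 42, 9, 13, 11, 19]
Bubble up: no swaps needed
Result: [45, 21, 42, 9, 13, 11, 19]


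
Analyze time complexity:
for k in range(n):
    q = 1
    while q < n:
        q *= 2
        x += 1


Per nesting level: O(n) * O(log n) = O(n log n)
Complexity: O(n log n)


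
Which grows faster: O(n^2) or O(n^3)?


quadratic grows slower than cubic
O(n^2) is asymptotically smaller; O(n^3) grows faster


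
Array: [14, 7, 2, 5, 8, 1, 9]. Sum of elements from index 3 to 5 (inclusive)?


Prefix sums: [0, 14, 21, 23, 28, 36, 37, 46]
Sum[3..5] = prefix[6] - prefix[3] = 37 - 23 = 14


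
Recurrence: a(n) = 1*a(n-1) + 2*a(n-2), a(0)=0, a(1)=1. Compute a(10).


Build bottom-up:
...a(8)=85, a(9)=171, a(10)=1*171+2*85=341


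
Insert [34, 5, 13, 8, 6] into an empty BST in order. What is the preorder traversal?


Root = 34; build tree by BST insertion.
Preorder traversal: [34, 5, 13, 8, 6]


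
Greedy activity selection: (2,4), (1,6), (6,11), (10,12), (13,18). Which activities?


Greedy: pick earliest-ending, then skip overlaps.
Selected (3 activities): [(2, 4), (6, 11), (13, 18)]


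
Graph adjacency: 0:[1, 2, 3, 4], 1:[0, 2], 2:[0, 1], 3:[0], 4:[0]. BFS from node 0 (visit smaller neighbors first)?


BFS queue: start with [0]
Visit order: [0, 1, 2, 3, 4]


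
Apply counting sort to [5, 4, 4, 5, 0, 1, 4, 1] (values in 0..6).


Count array: [1, 2, 0, 0, 3, 2, 0]
Reconstruct: [0, 1, 1, 4, 4, 4, 5, 5]


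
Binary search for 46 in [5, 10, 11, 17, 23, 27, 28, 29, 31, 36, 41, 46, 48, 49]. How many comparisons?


Search for 46:
[0,13] mid=6 arr[6]=28
[7,13] mid=10 arr[10]=41
[11,13] mid=12 arr[12]=48
[11,11] mid=11 arr[11]=46
Total: 4 comparisons


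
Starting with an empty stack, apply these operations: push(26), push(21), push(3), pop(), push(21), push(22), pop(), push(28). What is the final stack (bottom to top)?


push(26) -> [26]
push(21) -> [26, 21]
push(3) -> [26, 21, 3]
pop() returns 3 -> [26, 21]
push(21) -> [26, 21, 21]
push(22) -> [26, 21, 21, 22]
pop() returns 22 -> [26, 21, 21]
push(28) -> [26, 21, 21, 28]
Final stack (bottom to top): [26, 21, 21, 28]


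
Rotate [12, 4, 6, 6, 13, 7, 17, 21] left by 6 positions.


Left rotate by 6: [17, 21, 12, 4, 6, 6, 13, 7]


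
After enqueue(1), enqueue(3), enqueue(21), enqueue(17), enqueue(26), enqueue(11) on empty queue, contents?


enqueue(1) -> [1]
enqueue(3) -> [1, 3]
enqueue(21) -> [1, 3, 21]
enqueue(17) -> [1, 3, 21, 17]
enqueue(26) -> [1, 3, 21, 17, 26]
enqueue(11) -> [1, 3, 21, 17, 26, 11]
Final queue (front to back): [1, 3, 21, 17, 26, 11]


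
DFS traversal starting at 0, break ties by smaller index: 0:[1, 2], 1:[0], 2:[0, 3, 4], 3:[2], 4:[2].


DFS stack-based: start with [0]
Visit order: [0, 1, 2, 3, 4]


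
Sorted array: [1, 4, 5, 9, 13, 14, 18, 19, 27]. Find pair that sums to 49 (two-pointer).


Two pointers: lo=0, hi=8
No pair sums to 49


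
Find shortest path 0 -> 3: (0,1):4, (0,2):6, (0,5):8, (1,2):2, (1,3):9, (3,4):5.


Dijkstra from 0:
Distances: {0: 0, 1: 4, 2: 6, 3: 13, 4: 18, 5: 8}
Shortest distance to 3 = 13, path = [0, 1, 3]


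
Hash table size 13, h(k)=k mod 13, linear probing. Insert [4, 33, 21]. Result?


Insertions: 4->slot 4; 33->slot 7; 21->slot 8
Table: [None, None, None, None, 4, None, None, 33, 21, None, None, None, None]


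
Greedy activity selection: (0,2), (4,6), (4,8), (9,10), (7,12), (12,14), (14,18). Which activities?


Greedy: pick earliest-ending, then skip overlaps.
Selected (5 activities): [(0, 2), (4, 6), (9, 10), (12, 14), (14, 18)]


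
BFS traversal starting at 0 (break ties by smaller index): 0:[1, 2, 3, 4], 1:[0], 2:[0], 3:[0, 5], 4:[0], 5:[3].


BFS queue: start with [0]
Visit order: [0, 1, 2, 3, 4, 5]


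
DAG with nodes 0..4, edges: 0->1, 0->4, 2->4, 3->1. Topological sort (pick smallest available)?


Kahn's algorithm, process smallest node first
Order: [0, 2, 3, 1, 4]


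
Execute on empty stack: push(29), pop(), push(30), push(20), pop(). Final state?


push(29) -> [29]
pop() returns 29 -> []
push(30) -> [30]
push(20) -> [30, 20]
pop() returns 20 -> [30]
Final stack (bottom to top): [30]


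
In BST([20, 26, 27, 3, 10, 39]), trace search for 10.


BST root = 20
Search for 10: compare at each node
Path: [20, 3, 10]


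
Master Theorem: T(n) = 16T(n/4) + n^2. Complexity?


a=16, b=4, c=2. log_4(16)=2 = c=2. Case 2: O(n^c log n) = O(n^2 log n)
Complexity: O(n^2 log n)


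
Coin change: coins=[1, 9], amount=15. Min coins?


dp[0]=0; dp[i]=1+min(dp[i-c] for c in coins)
...dp[10]=2, dp[11]=3, dp[12]=4, dp[13]=5, dp[14]=6, dp[15]=7
Minimum coins for 15 = 7


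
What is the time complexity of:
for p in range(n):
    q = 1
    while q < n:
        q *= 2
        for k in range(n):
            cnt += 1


Per nesting level: O(n) * O(log n) * O(n) = O(n^2 log n)
Complexity: O(n^2 log n)


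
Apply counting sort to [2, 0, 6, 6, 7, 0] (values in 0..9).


Count array: [2, 0, 1, 0, 0, 0, 2, 1, 0, 0]
Reconstruct: [0, 0, 2, 6, 6, 7]


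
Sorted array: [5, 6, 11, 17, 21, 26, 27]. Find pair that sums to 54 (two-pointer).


Two pointers: lo=0, hi=6
No pair sums to 54


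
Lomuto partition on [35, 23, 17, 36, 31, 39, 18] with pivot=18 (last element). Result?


Elements <= 18 go left of pivot.
Result: [17, 18, 35, 36, 31, 39, 23], pivot at index 1


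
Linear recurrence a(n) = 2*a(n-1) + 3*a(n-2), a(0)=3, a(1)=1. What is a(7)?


Build bottom-up:
...a(5)=241, a(6)=731, a(7)=2*731+3*241=2185


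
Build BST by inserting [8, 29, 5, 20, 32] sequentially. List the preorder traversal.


Root = 8; build tree by BST insertion.
Preorder traversal: [8, 5, 29, 20, 32]


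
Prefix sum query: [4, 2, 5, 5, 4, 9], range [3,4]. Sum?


Prefix sums: [0, 4, 6, 11, 16, 20, 29]
Sum[3..4] = prefix[5] - prefix[3] = 20 - 11 = 9


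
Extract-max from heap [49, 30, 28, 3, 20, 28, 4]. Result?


Max = 49
Replace root with last, heapify down
Resulting heap: [30, 20, 28, 3, 4, 28]


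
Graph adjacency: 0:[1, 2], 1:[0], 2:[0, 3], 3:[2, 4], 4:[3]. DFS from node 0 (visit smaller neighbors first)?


DFS stack-based: start with [0]
Visit order: [0, 1, 2, 3, 4]


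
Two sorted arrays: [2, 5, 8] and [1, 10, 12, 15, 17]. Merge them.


Compare heads, take smaller each step.
Merged: [1, 2, 5, 8, 10, 12, 15, 17]


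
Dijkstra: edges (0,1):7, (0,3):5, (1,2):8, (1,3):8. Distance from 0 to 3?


Dijkstra from 0:
Distances: {0: 0, 1: 7, 2: 15, 3: 5}
Shortest distance to 3 = 5, path = [0, 3]


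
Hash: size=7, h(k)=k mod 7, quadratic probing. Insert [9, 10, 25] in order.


Insertions: 9->slot 2; 10->slot 3; 25->slot 4
Table: [None, None, 9, 10, 25, None, None]


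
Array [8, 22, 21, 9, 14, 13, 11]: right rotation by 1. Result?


Right rotate by 1: [11, 8, 22, 21, 9, 14, 13]


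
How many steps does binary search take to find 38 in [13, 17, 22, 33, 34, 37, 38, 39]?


Search for 38:
[0,7] mid=3 arr[3]=33
[4,7] mid=5 arr[5]=37
[6,7] mid=6 arr[6]=38
Total: 3 comparisons


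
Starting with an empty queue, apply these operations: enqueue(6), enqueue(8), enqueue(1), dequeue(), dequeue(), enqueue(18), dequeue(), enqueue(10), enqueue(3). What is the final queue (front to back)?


enqueue(6) -> [6]
enqueue(8) -> [6, 8]
enqueue(1) -> [6, 8, 1]
dequeue() returns 6 -> [8, 1]
dequeue() returns 8 -> [1]
enqueue(18) -> [1, 18]
dequeue() returns 1 -> [18]
enqueue(10) -> [18, 10]
enqueue(3) -> [18, 10, 3]
Final queue (front to back): [18, 10, 3]


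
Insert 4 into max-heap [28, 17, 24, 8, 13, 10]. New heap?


Append 4: [28, 17, 24, 8, 13, 10, 4]
Bubble up: no swaps needed
Result: [28, 17, 24, 8, 13, 10, 4]


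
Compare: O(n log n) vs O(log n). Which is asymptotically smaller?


logarithmic grows slower than linearithmic
O(log n) is asymptotically smaller; O(n log n) grows faster


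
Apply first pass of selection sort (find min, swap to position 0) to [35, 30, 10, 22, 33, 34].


After one pass: [10, 30, 35, 22, 33, 34]


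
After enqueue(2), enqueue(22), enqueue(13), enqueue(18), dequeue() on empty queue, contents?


enqueue(2) -> [2]
enqueue(22) -> [2, 22]
enqueue(13) -> [2, 22, 13]
enqueue(18) -> [2, 22, 13, 18]
dequeue() returns 2 -> [22, 13, 18]
Final queue (front to back): [22, 13, 18]


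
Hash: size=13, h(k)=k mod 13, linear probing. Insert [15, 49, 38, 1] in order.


Insertions: 15->slot 2; 49->slot 10; 38->slot 12; 1->slot 1
Table: [None, 1, 15, None, None, None, None, None, None, None, 49, None, 38]


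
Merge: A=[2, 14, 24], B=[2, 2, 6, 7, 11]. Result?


Compare heads, take smaller each step.
Merged: [2, 2, 2, 6, 7, 11, 14, 24]


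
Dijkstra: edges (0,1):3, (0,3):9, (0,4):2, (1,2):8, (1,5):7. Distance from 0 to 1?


Dijkstra from 0:
Distances: {0: 0, 1: 3, 2: 11, 3: 9, 4: 2, 5: 10}
Shortest distance to 1 = 3, path = [0, 1]


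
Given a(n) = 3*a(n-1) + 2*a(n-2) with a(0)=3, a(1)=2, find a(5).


Build bottom-up:
...a(3)=40, a(4)=144, a(5)=3*144+2*40=512


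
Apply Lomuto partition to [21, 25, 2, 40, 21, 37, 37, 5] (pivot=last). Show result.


Elements <= 5 go left of pivot.
Result: [2, 5, 21, 40, 21, 37, 37, 25], pivot at index 1


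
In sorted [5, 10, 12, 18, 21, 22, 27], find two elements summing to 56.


Two pointers: lo=0, hi=6
No pair sums to 56


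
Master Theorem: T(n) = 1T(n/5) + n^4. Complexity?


a=1, b=5, c=4. log_5(1)=0 < c=4. Case 3: O(n^c) = O(n^4)
Complexity: O(n^4)


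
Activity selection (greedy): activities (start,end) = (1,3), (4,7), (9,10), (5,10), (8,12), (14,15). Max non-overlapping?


Greedy: pick earliest-ending, then skip overlaps.
Selected (4 activities): [(1, 3), (4, 7), (9, 10), (14, 15)]


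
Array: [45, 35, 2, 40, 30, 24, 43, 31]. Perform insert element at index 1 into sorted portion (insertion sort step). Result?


After one pass: [35, 45, 2, 40, 30, 24, 43, 31]


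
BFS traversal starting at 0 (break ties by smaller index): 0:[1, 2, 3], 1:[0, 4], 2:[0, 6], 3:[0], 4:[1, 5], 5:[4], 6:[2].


BFS queue: start with [0]
Visit order: [0, 1, 2, 3, 4, 6, 5]


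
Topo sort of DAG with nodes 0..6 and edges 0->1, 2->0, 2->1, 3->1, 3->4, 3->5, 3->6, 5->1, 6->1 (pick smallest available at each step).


Kahn's algorithm, process smallest node first
Order: [2, 0, 3, 4, 5, 6, 1]


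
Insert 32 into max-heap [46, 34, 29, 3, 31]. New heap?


Append 32: [46, 34, 29, 3, 31, 32]
Bubble up: swap idx 5(32) with idx 2(29)
Result: [46, 34, 32, 3, 31, 29]


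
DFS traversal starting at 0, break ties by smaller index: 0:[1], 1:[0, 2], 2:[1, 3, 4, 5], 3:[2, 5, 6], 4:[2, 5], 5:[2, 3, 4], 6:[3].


DFS stack-based: start with [0]
Visit order: [0, 1, 2, 3, 5, 4, 6]


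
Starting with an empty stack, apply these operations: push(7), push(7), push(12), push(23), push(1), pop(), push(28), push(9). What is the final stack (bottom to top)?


push(7) -> [7]
push(7) -> [7, 7]
push(12) -> [7, 7, 12]
push(23) -> [7, 7, 12, 23]
push(1) -> [7, 7, 12, 23, 1]
pop() returns 1 -> [7, 7, 12, 23]
push(28) -> [7, 7, 12, 23, 28]
push(9) -> [7, 7, 12, 23, 28, 9]
Final stack (bottom to top): [7, 7, 12, 23, 28, 9]


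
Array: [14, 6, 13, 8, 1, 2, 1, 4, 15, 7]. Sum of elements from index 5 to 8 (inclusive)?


Prefix sums: [0, 14, 20, 33, 41, 42, 44, 45, 49, 64, 71]
Sum[5..8] = prefix[9] - prefix[5] = 64 - 42 = 22


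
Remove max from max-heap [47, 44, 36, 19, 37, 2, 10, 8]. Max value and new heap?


Max = 47
Replace root with last, heapify down
Resulting heap: [44, 37, 36, 19, 8, 2, 10]


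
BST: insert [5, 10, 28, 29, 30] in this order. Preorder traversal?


Root = 5; build tree by BST insertion.
Preorder traversal: [5, 10, 28, 29, 30]


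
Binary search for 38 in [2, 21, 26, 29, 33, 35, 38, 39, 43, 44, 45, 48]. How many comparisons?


Search for 38:
[0,11] mid=5 arr[5]=35
[6,11] mid=8 arr[8]=43
[6,7] mid=6 arr[6]=38
Total: 3 comparisons


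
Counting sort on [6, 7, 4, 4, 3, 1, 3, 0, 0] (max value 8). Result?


Count array: [2, 1, 0, 2, 2, 0, 1, 1, 0]
Reconstruct: [0, 0, 1, 3, 3, 4, 4, 6, 7]


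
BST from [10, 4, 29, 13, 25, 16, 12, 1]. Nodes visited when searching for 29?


BST root = 10
Search for 29: compare at each node
Path: [10, 29]


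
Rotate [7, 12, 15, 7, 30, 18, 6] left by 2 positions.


Left rotate by 2: [15, 7, 30, 18, 6, 7, 12]


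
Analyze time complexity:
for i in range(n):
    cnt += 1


Per nesting level: O(n) = O(n)
Complexity: O(n)


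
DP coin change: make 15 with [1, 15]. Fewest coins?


dp[0]=0; dp[i]=1+min(dp[i-c] for c in coins)
...dp[10]=10, dp[11]=11, dp[12]=12, dp[13]=13, dp[14]=14, dp[15]=1
Minimum coins for 15 = 1


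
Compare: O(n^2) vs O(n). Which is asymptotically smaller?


linear grows slower than quadratic
O(n) is asymptotically smaller; O(n^2) grows faster


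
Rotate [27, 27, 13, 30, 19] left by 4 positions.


Left rotate by 4: [19, 27, 27, 13, 30]


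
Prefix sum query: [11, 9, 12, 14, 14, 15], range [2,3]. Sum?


Prefix sums: [0, 11, 20, 32, 46, 60, 75]
Sum[2..3] = prefix[4] - prefix[2] = 46 - 20 = 26


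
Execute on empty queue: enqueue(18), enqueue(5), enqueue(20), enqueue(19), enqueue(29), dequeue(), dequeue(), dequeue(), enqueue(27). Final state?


enqueue(18) -> [18]
enqueue(5) -> [18, 5]
enqueue(20) -> [18, 5, 20]
enqueue(19) -> [18, 5, 20, 19]
enqueue(29) -> [18, 5, 20, 19, 29]
dequeue() returns 18 -> [5, 20, 19, 29]
dequeue() returns 5 -> [20, 19, 29]
dequeue() returns 20 -> [19, 29]
enqueue(27) -> [19, 29, 27]
Final queue (front to back): [19, 29, 27]


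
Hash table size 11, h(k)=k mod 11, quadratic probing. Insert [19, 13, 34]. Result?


Insertions: 19->slot 8; 13->slot 2; 34->slot 1
Table: [None, 34, 13, None, None, None, None, None, 19, None, None]


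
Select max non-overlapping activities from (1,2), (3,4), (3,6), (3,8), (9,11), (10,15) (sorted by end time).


Greedy: pick earliest-ending, then skip overlaps.
Selected (3 activities): [(1, 2), (3, 4), (9, 11)]


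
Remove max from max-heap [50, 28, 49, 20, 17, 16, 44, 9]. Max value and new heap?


Max = 50
Replace root with last, heapify down
Resulting heap: [49, 28, 44, 20, 17, 16, 9]


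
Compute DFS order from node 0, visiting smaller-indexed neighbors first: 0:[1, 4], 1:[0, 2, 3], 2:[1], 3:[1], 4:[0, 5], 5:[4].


DFS stack-based: start with [0]
Visit order: [0, 1, 2, 3, 4, 5]


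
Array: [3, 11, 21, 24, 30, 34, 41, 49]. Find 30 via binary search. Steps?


Search for 30:
[0,7] mid=3 arr[3]=24
[4,7] mid=5 arr[5]=34
[4,4] mid=4 arr[4]=30
Total: 3 comparisons


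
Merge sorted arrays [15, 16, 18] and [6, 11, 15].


Compare heads, take smaller each step.
Merged: [6, 11, 15, 15, 16, 18]


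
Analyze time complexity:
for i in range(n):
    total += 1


Per nesting level: O(n) = O(n)
Complexity: O(n)


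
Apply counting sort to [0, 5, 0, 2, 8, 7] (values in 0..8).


Count array: [2, 0, 1, 0, 0, 1, 0, 1, 1]
Reconstruct: [0, 0, 2, 5, 7, 8]


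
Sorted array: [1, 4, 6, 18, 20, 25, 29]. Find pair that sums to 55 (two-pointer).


Two pointers: lo=0, hi=6
No pair sums to 55


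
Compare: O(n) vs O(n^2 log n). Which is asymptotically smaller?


linear grows slower than n^2 log n
O(n) is asymptotically smaller; O(n^2 log n) grows faster


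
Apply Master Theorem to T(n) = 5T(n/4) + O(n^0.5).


a=5, b=4, c=0.5. log_4(5)=1.161 > c=0.5. Case 1: O(n^log_b(a)) = O(n^1.161)
Complexity: O(n^1.161)


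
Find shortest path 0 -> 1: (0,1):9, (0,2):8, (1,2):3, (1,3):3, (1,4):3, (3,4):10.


Dijkstra from 0:
Distances: {0: 0, 1: 9, 2: 8, 3: 12, 4: 12}
Shortest distance to 1 = 9, path = [0, 1]


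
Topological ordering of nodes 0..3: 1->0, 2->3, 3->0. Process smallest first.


Kahn's algorithm, process smallest node first
Order: [1, 2, 3, 0]


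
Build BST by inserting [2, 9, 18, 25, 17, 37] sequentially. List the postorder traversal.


Root = 2; build tree by BST insertion.
Postorder traversal: [17, 37, 25, 18, 9, 2]


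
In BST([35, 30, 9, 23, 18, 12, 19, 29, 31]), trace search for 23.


BST root = 35
Search for 23: compare at each node
Path: [35, 30, 9, 23]


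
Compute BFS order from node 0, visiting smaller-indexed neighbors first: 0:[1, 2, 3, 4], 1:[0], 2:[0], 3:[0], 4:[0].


BFS queue: start with [0]
Visit order: [0, 1, 2, 3, 4]


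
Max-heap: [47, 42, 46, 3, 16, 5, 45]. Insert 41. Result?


Append 41: [47, 42, 46, 3, 16, 5, 45, 41]
Bubble up: swap idx 7(41) with idx 3(3)
Result: [47, 42, 46, 41, 16, 5, 45, 3]


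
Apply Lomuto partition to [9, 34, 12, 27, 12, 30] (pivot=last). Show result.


Elements <= 30 go left of pivot.
Result: [9, 12, 27, 12, 30, 34], pivot at index 4


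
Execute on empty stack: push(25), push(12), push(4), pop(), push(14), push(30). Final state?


push(25) -> [25]
push(12) -> [25, 12]
push(4) -> [25, 12, 4]
pop() returns 4 -> [25, 12]
push(14) -> [25, 12, 14]
push(30) -> [25, 12, 14, 30]
Final stack (bottom to top): [25, 12, 14, 30]


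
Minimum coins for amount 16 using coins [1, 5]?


dp[0]=0; dp[i]=1+min(dp[i-c] for c in coins)
...dp[11]=3, dp[12]=4, dp[13]=5, dp[14]=6, dp[15]=3, dp[16]=4
Minimum coins for 16 = 4


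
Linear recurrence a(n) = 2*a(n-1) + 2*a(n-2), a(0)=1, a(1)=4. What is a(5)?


Build bottom-up:
...a(3)=28, a(4)=76, a(5)=2*76+2*28=208


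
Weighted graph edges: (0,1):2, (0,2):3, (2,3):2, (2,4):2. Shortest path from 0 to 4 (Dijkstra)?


Dijkstra from 0:
Distances: {0: 0, 1: 2, 2: 3, 3: 5, 4: 5}
Shortest distance to 4 = 5, path = [0, 2, 4]


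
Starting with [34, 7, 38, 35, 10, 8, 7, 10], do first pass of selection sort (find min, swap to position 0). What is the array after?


After one pass: [7, 34, 38, 35, 10, 8, 7, 10]


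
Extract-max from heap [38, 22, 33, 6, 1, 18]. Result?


Max = 38
Replace root with last, heapify down
Resulting heap: [33, 22, 18, 6, 1]


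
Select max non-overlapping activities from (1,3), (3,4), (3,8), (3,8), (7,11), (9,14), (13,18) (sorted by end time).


Greedy: pick earliest-ending, then skip overlaps.
Selected (4 activities): [(1, 3), (3, 4), (7, 11), (13, 18)]


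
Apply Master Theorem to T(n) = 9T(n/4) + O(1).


a=9, b=4, c=0. log_4(9)=1.585 > c=0. Case 1: O(n^log_b(a)) = O(n^1.585)
Complexity: O(n^1.585)


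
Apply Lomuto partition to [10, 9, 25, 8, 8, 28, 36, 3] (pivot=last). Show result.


Elements <= 3 go left of pivot.
Result: [3, 9, 25, 8, 8, 28, 36, 10], pivot at index 0


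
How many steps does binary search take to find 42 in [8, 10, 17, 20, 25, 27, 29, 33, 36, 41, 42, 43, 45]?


Search for 42:
[0,12] mid=6 arr[6]=29
[7,12] mid=9 arr[9]=41
[10,12] mid=11 arr[11]=43
[10,10] mid=10 arr[10]=42
Total: 4 comparisons


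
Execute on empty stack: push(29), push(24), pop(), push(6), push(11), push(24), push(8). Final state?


push(29) -> [29]
push(24) -> [29, 24]
pop() returns 24 -> [29]
push(6) -> [29, 6]
push(11) -> [29, 6, 11]
push(24) -> [29, 6, 11, 24]
push(8) -> [29, 6, 11, 24, 8]
Final stack (bottom to top): [29, 6, 11, 24, 8]


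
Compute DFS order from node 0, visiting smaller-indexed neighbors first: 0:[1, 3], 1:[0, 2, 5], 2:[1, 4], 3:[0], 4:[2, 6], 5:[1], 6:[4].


DFS stack-based: start with [0]
Visit order: [0, 1, 2, 4, 6, 5, 3]


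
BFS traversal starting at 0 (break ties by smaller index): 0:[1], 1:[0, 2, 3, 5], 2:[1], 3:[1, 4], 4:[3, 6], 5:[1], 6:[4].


BFS queue: start with [0]
Visit order: [0, 1, 2, 3, 5, 4, 6]


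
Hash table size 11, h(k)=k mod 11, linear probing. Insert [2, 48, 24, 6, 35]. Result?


Insertions: 2->slot 2; 48->slot 4; 24->slot 3; 6->slot 6; 35->slot 5
Table: [None, None, 2, 24, 48, 35, 6, None, None, None, None]


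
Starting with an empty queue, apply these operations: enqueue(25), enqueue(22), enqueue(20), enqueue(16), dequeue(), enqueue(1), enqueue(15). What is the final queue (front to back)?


enqueue(25) -> [25]
enqueue(22) -> [25, 22]
enqueue(20) -> [25, 22, 20]
enqueue(16) -> [25, 22, 20, 16]
dequeue() returns 25 -> [22, 20, 16]
enqueue(1) -> [22, 20, 16, 1]
enqueue(15) -> [22, 20, 16, 1, 15]
Final queue (front to back): [22, 20, 16, 1, 15]


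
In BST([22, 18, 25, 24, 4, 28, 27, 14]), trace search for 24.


BST root = 22
Search for 24: compare at each node
Path: [22, 25, 24]


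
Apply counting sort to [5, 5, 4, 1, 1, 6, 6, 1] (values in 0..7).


Count array: [0, 3, 0, 0, 1, 2, 2, 0]
Reconstruct: [1, 1, 1, 4, 5, 5, 6, 6]


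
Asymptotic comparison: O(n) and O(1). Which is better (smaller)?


constant grows slower than linear
O(1) is asymptotically smaller; O(n) grows faster


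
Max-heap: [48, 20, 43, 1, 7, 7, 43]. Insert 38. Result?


Append 38: [48, 20, 43, 1, 7, 7, 43, 38]
Bubble up: swap idx 7(38) with idx 3(1); swap idx 3(38) with idx 1(20)
Result: [48, 38, 43, 20, 7, 7, 43, 1]


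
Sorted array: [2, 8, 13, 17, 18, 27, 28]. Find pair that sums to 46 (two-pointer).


Two pointers: lo=0, hi=6
Found pair: (18, 28) summing to 46


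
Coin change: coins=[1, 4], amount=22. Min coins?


dp[0]=0; dp[i]=1+min(dp[i-c] for c in coins)
...dp[17]=5, dp[18]=6, dp[19]=7, dp[20]=5, dp[21]=6, dp[22]=7
Minimum coins for 22 = 7


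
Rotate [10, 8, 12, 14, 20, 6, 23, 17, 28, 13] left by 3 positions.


Left rotate by 3: [14, 20, 6, 23, 17, 28, 13, 10, 8, 12]


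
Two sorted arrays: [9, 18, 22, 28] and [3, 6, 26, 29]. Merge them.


Compare heads, take smaller each step.
Merged: [3, 6, 9, 18, 22, 26, 28, 29]


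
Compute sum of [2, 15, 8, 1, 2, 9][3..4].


Prefix sums: [0, 2, 17, 25, 26, 28, 37]
Sum[3..4] = prefix[5] - prefix[3] = 28 - 25 = 3


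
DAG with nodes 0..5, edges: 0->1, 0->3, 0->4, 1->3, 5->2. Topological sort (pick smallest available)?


Kahn's algorithm, process smallest node first
Order: [0, 1, 3, 4, 5, 2]


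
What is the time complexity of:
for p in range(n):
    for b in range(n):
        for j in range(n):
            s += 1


Per nesting level: O(n) * O(n) * O(n) = O(n^3)
Complexity: O(n^3)


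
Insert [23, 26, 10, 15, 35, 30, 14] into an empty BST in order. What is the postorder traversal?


Root = 23; build tree by BST insertion.
Postorder traversal: [14, 15, 10, 30, 35, 26, 23]


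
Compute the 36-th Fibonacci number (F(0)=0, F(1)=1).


F(n)=F(n-1)+F(n-2)
...F(34)=5702887, F(35)=9227465, F(36)=14930352


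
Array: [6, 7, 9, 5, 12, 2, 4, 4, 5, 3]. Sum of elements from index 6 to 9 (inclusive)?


Prefix sums: [0, 6, 13, 22, 27, 39, 41, 45, 49, 54, 57]
Sum[6..9] = prefix[10] - prefix[6] = 57 - 41 = 16


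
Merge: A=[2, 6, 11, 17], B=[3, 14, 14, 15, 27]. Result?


Compare heads, take smaller each step.
Merged: [2, 3, 6, 11, 14, 14, 15, 17, 27]


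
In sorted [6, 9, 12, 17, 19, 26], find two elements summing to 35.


Two pointers: lo=0, hi=5
Found pair: (9, 26) summing to 35


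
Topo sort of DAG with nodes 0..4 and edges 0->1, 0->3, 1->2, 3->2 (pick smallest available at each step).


Kahn's algorithm, process smallest node first
Order: [0, 1, 3, 2, 4]


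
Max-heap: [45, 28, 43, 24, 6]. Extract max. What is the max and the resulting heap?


Max = 45
Replace root with last, heapify down
Resulting heap: [43, 28, 6, 24]


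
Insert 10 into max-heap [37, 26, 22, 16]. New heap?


Append 10: [37, 26, 22, 16, 10]
Bubble up: no swaps needed
Result: [37, 26, 22, 16, 10]


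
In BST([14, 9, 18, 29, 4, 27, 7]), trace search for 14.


BST root = 14
Search for 14: compare at each node
Path: [14]


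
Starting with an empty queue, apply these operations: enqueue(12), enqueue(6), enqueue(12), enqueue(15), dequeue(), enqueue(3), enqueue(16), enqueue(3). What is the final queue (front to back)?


enqueue(12) -> [12]
enqueue(6) -> [12, 6]
enqueue(12) -> [12, 6, 12]
enqueue(15) -> [12, 6, 12, 15]
dequeue() returns 12 -> [6, 12, 15]
enqueue(3) -> [6, 12, 15, 3]
enqueue(16) -> [6, 12, 15, 3, 16]
enqueue(3) -> [6, 12, 15, 3, 16, 3]
Final queue (front to back): [6, 12, 15, 3, 16, 3]


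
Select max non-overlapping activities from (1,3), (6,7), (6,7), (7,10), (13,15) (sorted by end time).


Greedy: pick earliest-ending, then skip overlaps.
Selected (4 activities): [(1, 3), (6, 7), (7, 10), (13, 15)]


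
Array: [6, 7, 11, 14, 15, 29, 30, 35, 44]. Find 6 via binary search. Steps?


Search for 6:
[0,8] mid=4 arr[4]=15
[0,3] mid=1 arr[1]=7
[0,0] mid=0 arr[0]=6
Total: 3 comparisons


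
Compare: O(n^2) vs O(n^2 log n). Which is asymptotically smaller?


quadratic grows slower than n^2 log n
O(n^2) is asymptotically smaller; O(n^2 log n) grows faster


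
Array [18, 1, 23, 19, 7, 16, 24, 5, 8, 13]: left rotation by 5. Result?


Left rotate by 5: [16, 24, 5, 8, 13, 18, 1, 23, 19, 7]


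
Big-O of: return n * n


Analysis: constant-time operation, no loop
Complexity: O(1)


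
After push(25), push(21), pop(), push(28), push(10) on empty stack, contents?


push(25) -> [25]
push(21) -> [25, 21]
pop() returns 21 -> [25]
push(28) -> [25, 28]
push(10) -> [25, 28, 10]
Final stack (bottom to top): [25, 28, 10]


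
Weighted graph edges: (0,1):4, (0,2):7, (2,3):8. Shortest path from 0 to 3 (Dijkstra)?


Dijkstra from 0:
Distances: {0: 0, 1: 4, 2: 7, 3: 15}
Shortest distance to 3 = 15, path = [0, 2, 3]


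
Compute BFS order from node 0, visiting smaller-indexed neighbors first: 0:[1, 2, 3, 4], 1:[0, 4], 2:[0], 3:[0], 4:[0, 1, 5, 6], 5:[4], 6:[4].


BFS queue: start with [0]
Visit order: [0, 1, 2, 3, 4, 5, 6]


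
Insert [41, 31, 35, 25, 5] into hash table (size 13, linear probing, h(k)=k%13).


Insertions: 41->slot 2; 31->slot 5; 35->slot 9; 25->slot 12; 5->slot 6
Table: [None, None, 41, None, None, 31, 5, None, None, 35, None, None, 25]


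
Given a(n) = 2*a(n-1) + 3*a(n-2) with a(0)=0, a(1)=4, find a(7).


Build bottom-up:
...a(5)=244, a(6)=728, a(7)=2*728+3*244=2188


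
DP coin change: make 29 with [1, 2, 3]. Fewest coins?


dp[0]=0; dp[i]=1+min(dp[i-c] for c in coins)
...dp[24]=8, dp[25]=9, dp[26]=9, dp[27]=9, dp[28]=10, dp[29]=10
Minimum coins for 29 = 10


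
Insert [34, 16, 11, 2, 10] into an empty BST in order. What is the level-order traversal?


Root = 34; build tree by BST insertion.
Level-Order traversal: [34, 16, 11, 2, 10]


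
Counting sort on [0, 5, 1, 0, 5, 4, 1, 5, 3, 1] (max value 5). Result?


Count array: [2, 3, 0, 1, 1, 3]
Reconstruct: [0, 0, 1, 1, 1, 3, 4, 5, 5, 5]


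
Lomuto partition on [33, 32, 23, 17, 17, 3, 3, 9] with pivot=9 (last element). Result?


Elements <= 9 go left of pivot.
Result: [3, 3, 9, 17, 17, 33, 32, 23], pivot at index 2


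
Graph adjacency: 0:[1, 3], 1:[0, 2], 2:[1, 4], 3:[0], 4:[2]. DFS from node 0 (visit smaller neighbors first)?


DFS stack-based: start with [0]
Visit order: [0, 1, 2, 4, 3]


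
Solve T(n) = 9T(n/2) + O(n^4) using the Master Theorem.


a=9, b=2, c=4. log_2(9)=3.170 < c=4. Case 3: O(n^c) = O(n^4)
Complexity: O(n^4)


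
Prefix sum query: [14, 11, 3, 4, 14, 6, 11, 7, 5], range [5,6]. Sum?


Prefix sums: [0, 14, 25, 28, 32, 46, 52, 63, 70, 75]
Sum[5..6] = prefix[7] - prefix[5] = 63 - 46 = 17


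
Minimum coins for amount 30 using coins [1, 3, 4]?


dp[0]=0; dp[i]=1+min(dp[i-c] for c in coins)
...dp[25]=7, dp[26]=7, dp[27]=7, dp[28]=7, dp[29]=8, dp[30]=8
Minimum coins for 30 = 8


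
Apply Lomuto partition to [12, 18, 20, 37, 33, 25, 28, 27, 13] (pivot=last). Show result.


Elements <= 13 go left of pivot.
Result: [12, 13, 20, 37, 33, 25, 28, 27, 18], pivot at index 1


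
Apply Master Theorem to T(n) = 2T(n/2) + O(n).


a=2, b=2, c=1. log_2(2)=1 = c=1. Case 2: O(n^c log n) = O(n log n)
Complexity: O(n log n)


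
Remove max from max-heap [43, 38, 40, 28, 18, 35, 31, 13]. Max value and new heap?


Max = 43
Replace root with last, heapify down
Resulting heap: [40, 38, 35, 28, 18, 13, 31]


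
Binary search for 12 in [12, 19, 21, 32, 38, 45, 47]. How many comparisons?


Search for 12:
[0,6] mid=3 arr[3]=32
[0,2] mid=1 arr[1]=19
[0,0] mid=0 arr[0]=12
Total: 3 comparisons


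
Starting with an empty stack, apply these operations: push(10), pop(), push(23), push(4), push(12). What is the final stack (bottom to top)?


push(10) -> [10]
pop() returns 10 -> []
push(23) -> [23]
push(4) -> [23, 4]
push(12) -> [23, 4, 12]
Final stack (bottom to top): [23, 4, 12]


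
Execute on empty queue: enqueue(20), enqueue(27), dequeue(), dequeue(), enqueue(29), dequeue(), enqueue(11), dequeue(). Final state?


enqueue(20) -> [20]
enqueue(27) -> [20, 27]
dequeue() returns 20 -> [27]
dequeue() returns 27 -> []
enqueue(29) -> [29]
dequeue() returns 29 -> []
enqueue(11) -> [11]
dequeue() returns 11 -> []
Final queue (front to back): []


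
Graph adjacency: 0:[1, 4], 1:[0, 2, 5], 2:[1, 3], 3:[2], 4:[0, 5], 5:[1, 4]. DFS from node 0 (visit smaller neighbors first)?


DFS stack-based: start with [0]
Visit order: [0, 1, 2, 3, 5, 4]


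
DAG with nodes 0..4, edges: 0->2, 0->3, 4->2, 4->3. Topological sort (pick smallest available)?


Kahn's algorithm, process smallest node first
Order: [0, 1, 4, 2, 3]


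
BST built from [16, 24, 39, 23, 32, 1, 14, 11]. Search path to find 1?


BST root = 16
Search for 1: compare at each node
Path: [16, 1]


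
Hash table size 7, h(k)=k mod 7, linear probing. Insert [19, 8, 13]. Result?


Insertions: 19->slot 5; 8->slot 1; 13->slot 6
Table: [None, 8, None, None, None, 19, 13]


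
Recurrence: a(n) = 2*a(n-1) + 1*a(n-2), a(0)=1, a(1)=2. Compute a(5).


Build bottom-up:
...a(3)=12, a(4)=29, a(5)=2*29+1*12=70


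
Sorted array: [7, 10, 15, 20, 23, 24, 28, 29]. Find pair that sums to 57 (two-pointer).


Two pointers: lo=0, hi=7
Found pair: (28, 29) summing to 57


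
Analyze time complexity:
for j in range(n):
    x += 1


Per nesting level: O(n) = O(n)
Complexity: O(n)


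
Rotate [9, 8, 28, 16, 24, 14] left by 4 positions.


Left rotate by 4: [24, 14, 9, 8, 28, 16]


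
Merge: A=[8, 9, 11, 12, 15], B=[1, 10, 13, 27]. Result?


Compare heads, take smaller each step.
Merged: [1, 8, 9, 10, 11, 12, 13, 15, 27]


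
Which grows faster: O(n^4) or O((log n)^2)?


polylogarithmic grows slower than quartic
O((log n)^2) is asymptotically smaller; O(n^4) grows faster


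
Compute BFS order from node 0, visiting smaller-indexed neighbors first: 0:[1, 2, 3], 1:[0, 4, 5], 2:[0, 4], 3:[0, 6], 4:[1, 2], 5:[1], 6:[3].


BFS queue: start with [0]
Visit order: [0, 1, 2, 3, 4, 5, 6]


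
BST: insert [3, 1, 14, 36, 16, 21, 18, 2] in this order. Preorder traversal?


Root = 3; build tree by BST insertion.
Preorder traversal: [3, 1, 2, 14, 36, 16, 21, 18]
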